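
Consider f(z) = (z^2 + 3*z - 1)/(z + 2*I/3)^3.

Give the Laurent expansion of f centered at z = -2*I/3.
(-13/9 - 2*I)/(z + 2*I/3)^3 + (3 - 4*I/3)/(z + 2*I/3)^2 + 1/(z + 2*I/3)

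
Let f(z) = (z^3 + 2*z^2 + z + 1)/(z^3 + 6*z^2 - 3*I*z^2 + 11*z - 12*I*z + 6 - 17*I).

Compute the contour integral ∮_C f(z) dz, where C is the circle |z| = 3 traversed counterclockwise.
By the residue theorem, ∮_C f(z) dz = 2πi · (sum of the residues of f at the poles inside |z| = 3).

The denominator factors as (z + 1 - 2*I)*(z + 3 - 2*I)*(z + 2 + I), so the singularities of f are simple poles at z = -1 + 2*I, z = -3 + 2*I, z = -2 - I.
  |-1 + 2*I|² = 5 < 9 = 3², so this pole is inside the contour.
  |-3 + 2*I|² = 13 > 9 = 3², so this pole is outside the contour.
  |-2 - I|² = 5 < 9 = 3², so this pole is inside the contour.

With P(z) = z^3 + 2*z^2 + z + 1 and Q(z) = z^3 + 6*z^2 - 3*I*z^2 + 11*z - 12*I*z + 6 - 17*I, each pole is simple, so Res(f, z₀) = P(z₀)/Q'(z₀) with Q'(z) = 3*z^2 + 12*z - 6*I*z + 11 - 12*I.
  Res(f, -1 + 2*I) = P(-1 + 2*I)/Q'(-1 + 2*I) = (5 - 8*I)/(2 + 6*I) = -19/20 - 23*I/20
  Res(f, -2 - I) = P(-2 - I)/Q'(-2 - I) = (3 - 4*I)/(-10) = -3/10 + 2*I/5

Sum of residues inside C: -5/4 - 3*I/4
∮_C f(z) dz = 2πi · (-5/4 - 3*I/4) = pi*(3/2 - 5*I/2)

Final answer: pi*(3/2 - 5*I/2)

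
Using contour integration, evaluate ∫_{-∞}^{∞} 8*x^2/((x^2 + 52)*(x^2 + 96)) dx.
Let f(z) = 8*z^2/((z^2 + 52)*(z^2 + 96)). The denominator has no real zeros and deg Q - deg P = 2 ≥ 2, so the integral of f over the upper semicircle |z| = R tends to 0 as R → ∞. Closing the contour in the upper half-plane,
  ∫_{-∞}^{∞} f(x) dx = 2πi · Σ Res(f, z_k)  over the poles with Im z_k > 0.

Zeros of the denominator: z^2 + 96 = 0 gives z = ±4*sqrt(6)*I; z^2 + 52 = 0 gives z = ±2*sqrt(13)*I.
Upper half-plane: z = 2*sqrt(13)*I, z = 4*sqrt(6)*I (simple).

Each pole is a simple zero of Q(z) = z^4 + 148*z^2 + 4992, so Res(f, z₀) = P(z₀)/Q'(z₀) with P(z) = 8*z^2, Q'(z) = 4*z^3 + 296*z:
  Res(f, 2*sqrt(13)*I) = (-416)/(176*sqrt(13)*I) = 2*sqrt(13)*I/11
  Res(f, 4*sqrt(6)*I) = (-768)/(-352*sqrt(6)*I) = -4*sqrt(6)*I/11

Sum of residues: 2*I*(-2*sqrt(6) + sqrt(13))/11
∫_{-∞}^{∞} f(x) dx = 2πi · (2*I*(-2*sqrt(6) + sqrt(13))/11) = 4*pi*(-sqrt(13) + 2*sqrt(6))/11

Final answer: 4*pi*(-sqrt(13) + 2*sqrt(6))/11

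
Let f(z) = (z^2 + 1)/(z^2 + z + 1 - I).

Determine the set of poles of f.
The singularities of f are the zeros of the denominator. Factoring,
  z^2 + z + 1 - I = (z - I)*(z + 1 + I)
so the candidates are z = I, z = -1 - I.

Check the numerator P(z) = z^2 + 1 at each one:
  P(I) = 0, so the factor (z - I) cancels and z = I is only a removable singularity, not a pole.
  P(-1 - I) = 1 + 2*I ≠ 0, so z = -1 - I is a (simple) pole.

Poles of f: {-1 - I}

Final answer: {-1 - I}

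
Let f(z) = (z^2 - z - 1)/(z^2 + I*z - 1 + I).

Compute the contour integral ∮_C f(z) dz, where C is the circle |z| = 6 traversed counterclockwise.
pi*(2 - 2*I)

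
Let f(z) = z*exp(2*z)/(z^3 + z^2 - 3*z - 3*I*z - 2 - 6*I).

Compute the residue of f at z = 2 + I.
Write f(z) = P(z)/Q(z) with P(z) = z*exp(2*z) and Q(z) = z^3 + z^2 - 3*z - 3*I*z - 2 - 6*I.
The denominator factors as Q(z) = (z + 1 + I)*(z - 2 - I)*(z + 2), so z = 2 + I is a simple zero of Q and P is analytic there; z = 2 + I is therefore a simple pole and
  Res(f, z₀) = P(z₀)/Q'(z₀).

Q'(z) = 3*z^2 + 2*z - 3 - 3*I, so Q'(2 + I) = 10 + 11*I.
P(2 + I) = (2 + I)*exp(4 + 2*I).

Res(f, 2 + I) = ((2 + I)*exp(4 + 2*I))/(10 + 11*I) = (31/221 - 12*I/221)*exp(4 + 2*I)

Final answer: (31/221 - 12*I/221)*exp(4 + 2*I)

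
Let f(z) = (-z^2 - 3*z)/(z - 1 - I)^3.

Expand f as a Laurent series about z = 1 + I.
Put w = z - (1 + I), i.e. z = w + 1 + I. The denominator is w^3, so it suffices to rewrite the numerator in powers of w.

P(z) = -z^2 - 3*z
P(w + 1 + I) = -3 - 5*I + (-5 - 2*I)*w - w^2

Dividing each term by w^3:
  f = (-3 - 5*I)/w^3 + (-5 - 2*I)/w^2 - 1/w

Substituting back w = z - 1 - I:
  f(z) = (-3 - 5*I)/(z - 1 - I)^3 + (-5 - 2*I)/(z - 1 - I)^2 - 1/(z - 1 - I)

The series is finite because the numerator is a polynomial; the negative powers form the principal part, and the coefficient of 1/(z - 1 - I) gives Res(f, 1 + I) = -1.

Final answer: (-3 - 5*I)/(z - 1 - I)^3 + (-5 - 2*I)/(z - 1 - I)^2 - 1/(z - 1 - I)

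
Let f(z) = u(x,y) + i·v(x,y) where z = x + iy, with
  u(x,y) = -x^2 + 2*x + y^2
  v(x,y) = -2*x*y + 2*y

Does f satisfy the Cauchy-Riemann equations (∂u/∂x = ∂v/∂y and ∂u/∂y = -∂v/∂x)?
∂u/∂x = 2 - 2*x
∂v/∂y = 2 - 2*x
∂u/∂y = 2*y
∂v/∂x = -2*y
∂u/∂x = ∂v/∂y and ∂u/∂y = -∂v/∂x hold identically; f is analytic.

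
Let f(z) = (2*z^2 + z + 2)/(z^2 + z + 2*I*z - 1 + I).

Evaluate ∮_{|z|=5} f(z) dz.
pi*(8 - 2*I)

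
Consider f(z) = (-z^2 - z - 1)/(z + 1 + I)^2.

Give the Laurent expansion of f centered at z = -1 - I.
Put w = z - (-1 - I), i.e. z = w - 1 - I. The denominator is w^2, so it suffices to rewrite the numerator in powers of w.

P(z) = -z^2 - z - 1
P(w - 1 - I) = -I + (1 + 2*I)*w - w^2

Dividing each term by w^2:
  f = -I/w^2 + (1 + 2*I)/w - 1

Substituting back w = z + 1 + I:
  f(z) = -I/(z + 1 + I)^2 + (1 + 2*I)/(z + 1 + I) - 1

The series is finite because the numerator is a polynomial; the negative powers form the principal part, and the coefficient of 1/(z + 1 + I) gives Res(f, -1 - I) = 1 + 2*I.

Final answer: -I/(z + 1 + I)^2 + (1 + 2*I)/(z + 1 + I) - 1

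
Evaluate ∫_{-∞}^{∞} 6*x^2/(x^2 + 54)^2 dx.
Let f(z) = 6*z^2/(z^2 + 54)^2. The denominator has no real zeros and deg Q - deg P = 2 ≥ 2, so the integral of f over the upper semicircle |z| = R tends to 0 as R → ∞. Closing the contour in the upper half-plane,
  ∫_{-∞}^{∞} f(x) dx = 2πi · Σ Res(f, z_k)  over the poles with Im z_k > 0.

Zeros of the denominator: z^2 + 54 = 0 gives z = ±3*sqrt(6)*I.
Upper half-plane: z = 3*sqrt(6)*I (a pole of order 2).

Write f(z) = g(z)/(z - 3*sqrt(6)*I)^2 with g(z) = 6*z^2/(z + 3*sqrt(6)*I)^2. For a double pole, Res(f, z₀) = g'(z₀):
  g'(z) = 36*sqrt(6)*I*z/(z + 3*sqrt(6)*I)^3
  Res(f, 3*sqrt(6)*I) = g'(3*sqrt(6)*I) = -sqrt(6)*I/12

∫_{-∞}^{∞} f(x) dx = 2πi · (-sqrt(6)*I/12) = sqrt(6)*pi/6

Final answer: sqrt(6)*pi/6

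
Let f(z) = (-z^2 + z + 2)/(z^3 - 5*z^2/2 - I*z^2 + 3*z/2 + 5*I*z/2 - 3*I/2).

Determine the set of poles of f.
The singularities of f are the zeros of the denominator. Factoring,
  z^3 - 5*z^2/2 - I*z^2 + 3*z/2 + 5*I*z/2 - 3*I/2 = (z - 3/2)*(z - I)*(z - 1)
so the candidates are z = 3/2, z = I, z = 1.

Check the numerator P(z) = -z^2 + z + 2 at each one:
  P(3/2) = 5/4 ≠ 0, so z = 3/2 is a (simple) pole.
  P(I) = 3 + I ≠ 0, so z = I is a (simple) pole.
  P(1) = 2 ≠ 0, so z = 1 is a (simple) pole.

Poles of f: {I, 1, 3/2}

Final answer: {I, 1, 3/2}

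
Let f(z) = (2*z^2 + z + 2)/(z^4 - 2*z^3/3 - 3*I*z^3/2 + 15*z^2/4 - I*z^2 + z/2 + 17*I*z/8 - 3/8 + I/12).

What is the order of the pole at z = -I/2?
3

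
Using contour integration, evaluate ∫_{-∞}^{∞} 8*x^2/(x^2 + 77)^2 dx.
4*sqrt(77)*pi/77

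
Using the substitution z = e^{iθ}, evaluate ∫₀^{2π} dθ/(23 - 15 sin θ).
Call the integral J. The integrand is 2π-periodic and we integrate over a full period, so shifting θ does not change the value (θ → θ + π/2 turns sin θ into cos θ; θ → θ + π flips the sign of the trig term). Hence
  J = ∫₀^{2π} dθ/(23 + 15 cos θ).
Put z = e^{iθ}: then cos θ = (z + 1/z)/2, dθ = dz/(iz), and z runs once counterclockwise around |z| = 1:
  J = ∮_{|z|=1} 1/(23 + 15*(z + 1/z)/2) · dz/(iz) = (2/i) ∮_{|z|=1} dz/(15*z^2 + 46*z + 15).
The roots of 15*z^2 + 46*z + 15 are z = (-23 ± sqrt(23^2 - 15^2))/15, with sqrt(304) = 4*sqrt(19); their product is 1, so only z₊ = -23/15 + 4*sqrt(19)/15 lies inside the unit circle (z₋ = -23/15 - 4*sqrt(19)/15 lies outside).
z₊ is a simple zero of q(z) = 15*z^2 + 46*z + 15, so Res(1/q, z₊) = 1/q'(z₊) with q'(z) = 30*z + 46; and q'(z₊) = 15*(z₊ - z₋) = 8*sqrt(19).
Therefore J = (2/i) · 2πi · 1/(8*sqrt(19)) = 2*pi/(4*sqrt(19)) = sqrt(19)*pi/38

Final answer: sqrt(19)*pi/38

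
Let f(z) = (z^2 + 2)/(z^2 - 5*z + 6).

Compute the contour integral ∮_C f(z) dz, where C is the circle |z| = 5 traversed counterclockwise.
10*I*pi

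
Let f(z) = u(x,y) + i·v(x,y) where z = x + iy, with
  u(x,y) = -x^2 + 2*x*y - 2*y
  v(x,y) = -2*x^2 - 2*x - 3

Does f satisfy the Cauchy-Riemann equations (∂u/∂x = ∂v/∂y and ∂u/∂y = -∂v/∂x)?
∂u/∂x = -2*x + 2*y
∂v/∂y = 0
∂u/∂y = 2*x - 2
∂v/∂x = -4*x - 2
∂u/∂x ≠ ∂v/∂y and ∂u/∂y ≠ -∂v/∂x; the Cauchy-Riemann equations are not satisfied, so f is not analytic.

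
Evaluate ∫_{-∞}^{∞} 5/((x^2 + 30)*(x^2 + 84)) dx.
Let f(z) = 5/((z^2 + 30)*(z^2 + 84)). The denominator has no real zeros and deg Q - deg P = 4 ≥ 2, so the integral of f over the upper semicircle |z| = R tends to 0 as R → ∞. Closing the contour in the upper half-plane,
  ∫_{-∞}^{∞} f(x) dx = 2πi · Σ Res(f, z_k)  over the poles with Im z_k > 0.

Zeros of the denominator: z^2 + 30 = 0 gives z = ±sqrt(30)*I; z^2 + 84 = 0 gives z = ±2*sqrt(21)*I.
Upper half-plane: z = 2*sqrt(21)*I, z = sqrt(30)*I (simple).

Each pole is a simple zero of Q(z) = z^4 + 114*z^2 + 2520, so Res(f, z₀) = P(z₀)/Q'(z₀) with P(z) = 5, Q'(z) = 4*z^3 + 228*z:
  Res(f, 2*sqrt(21)*I) = (5)/(-216*sqrt(21)*I) = 5*sqrt(21)*I/4536
  Res(f, sqrt(30)*I) = (5)/(108*sqrt(30)*I) = -sqrt(30)*I/648

Sum of residues: I*(-7*sqrt(30) + 5*sqrt(21))/4536
∫_{-∞}^{∞} f(x) dx = 2πi · (I*(-7*sqrt(30) + 5*sqrt(21))/4536) = pi*(-5*sqrt(21) + 7*sqrt(30))/2268

Final answer: pi*(-5*sqrt(21) + 7*sqrt(30))/2268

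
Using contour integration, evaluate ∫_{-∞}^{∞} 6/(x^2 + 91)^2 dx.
Let f(z) = 6/(z^2 + 91)^2. The denominator has no real zeros and deg Q - deg P = 4 ≥ 2, so the integral of f over the upper semicircle |z| = R tends to 0 as R → ∞. Closing the contour in the upper half-plane,
  ∫_{-∞}^{∞} f(x) dx = 2πi · Σ Res(f, z_k)  over the poles with Im z_k > 0.

Zeros of the denominator: z^2 + 91 = 0 gives z = ±sqrt(91)*I.
Upper half-plane: z = sqrt(91)*I (a pole of order 2).

Write f(z) = g(z)/(z - sqrt(91)*I)^2 with g(z) = 6/(z + sqrt(91)*I)^2. For a double pole, Res(f, z₀) = g'(z₀):
  g'(z) = -12/(z + sqrt(91)*I)^3
  Res(f, sqrt(91)*I) = g'(sqrt(91)*I) = -3*sqrt(91)*I/16562

∫_{-∞}^{∞} f(x) dx = 2πi · (-3*sqrt(91)*I/16562) = 3*sqrt(91)*pi/8281

Final answer: 3*sqrt(91)*pi/8281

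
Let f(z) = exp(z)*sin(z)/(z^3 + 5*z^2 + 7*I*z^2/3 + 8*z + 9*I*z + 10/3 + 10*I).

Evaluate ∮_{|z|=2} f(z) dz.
By the residue theorem, ∮_C f(z) dz = 2πi · (sum of the residues of f at the poles inside |z| = 2).

The denominator factors as (z + 2 + I)*(z + 2 - 2*I/3)*(z + 1 + 2*I), so the singularities of f are simple poles at z = -2 - I, z = -2 + 2*I/3, z = -1 - 2*I.
  |-2 - I|² = 5 > 4 = 2², so this pole is outside the contour.
  |-2 + 2*I/3|² = 40/9 > 4 = 2², so this pole is outside the contour.
  |-1 - 2*I|² = 5 > 4 = 2², so this pole is outside the contour.

No pole lies inside the contour, so f is analytic on and inside C and the integral is 0 (Cauchy's theorem).

Final answer: 0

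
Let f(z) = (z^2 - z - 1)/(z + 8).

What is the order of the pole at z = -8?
Factor the denominator:
  z + 8 = (z + 8)

The numerator P(z) = z^2 - z - 1 has P(-8) = 71 ≠ 0, so no factor of (z + 8) cancels.
Near z = -8 we can therefore write f(z) = g(z)/(z + 8) with g analytic at -8 and g(-8) ≠ 0 (g is just the numerator).

Hence z = -8 is a pole of order 1.

Final answer: 1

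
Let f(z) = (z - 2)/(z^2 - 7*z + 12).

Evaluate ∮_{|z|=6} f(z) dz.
2*I*pi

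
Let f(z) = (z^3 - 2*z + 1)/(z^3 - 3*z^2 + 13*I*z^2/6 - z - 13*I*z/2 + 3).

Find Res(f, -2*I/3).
Write f(z) = P(z)/Q(z) with P(z) = z^3 - 2*z + 1 and Q(z) = z^3 - 3*z^2 + 13*I*z^2/6 - z - 13*I*z/2 + 3.
The denominator factors as Q(z) = (z + 3*I/2)*(z - 3)*(z + 2*I/3), so z = -2*I/3 is a simple zero of Q and P is analytic there; z = -2*I/3 is therefore a simple pole and
  Res(f, z₀) = P(z₀)/Q'(z₀).

Q'(z) = 3*z^2 - 6*z + 13*I*z/3 - 1 - 13*I/2, so Q'(-2*I/3) = 5/9 - 5*I/2.
P(-2*I/3) = 1 + 44*I/27.

Res(f, -2*I/3) = (1 + 44*I/27)/(5/9 - 5*I/2) = -228/425 + 662*I/1275

Final answer: -228/425 + 662*I/1275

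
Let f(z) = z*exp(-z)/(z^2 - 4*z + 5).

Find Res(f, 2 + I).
Write f(z) = P(z)/Q(z) with P(z) = z*exp(-z) and Q(z) = z^2 - 4*z + 5.
The denominator factors as Q(z) = (z - 2 + I)*(z - 2 - I), so z = 2 + I is a simple zero of Q and P is analytic there; z = 2 + I is therefore a simple pole and
  Res(f, z₀) = P(z₀)/Q'(z₀).

Q'(z) = 2*z - 4, so Q'(2 + I) = 2*I.
P(2 + I) = (2 + I)*exp(-2 - I).

Res(f, 2 + I) = ((2 + I)*exp(-2 - I))/(2*I) = (1/2 - I)*exp(-2 - I)

Final answer: (1/2 - I)*exp(-2 - I)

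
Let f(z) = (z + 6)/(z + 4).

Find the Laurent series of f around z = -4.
Put w = z - (-4), i.e. z = w - 4. The denominator is w, so it suffices to rewrite the numerator in powers of w.

P(z) = z + 6
P(w - 4) = 2 + w

Dividing each term by w:
  f = 2/w + 1

Substituting back w = z + 4:
  f(z) = 2/(z + 4) + 1

The series is finite because the numerator is a polynomial; the negative powers form the principal part, and the coefficient of 1/(z + 4) gives Res(f, -4) = 2.

Final answer: 2/(z + 4) + 1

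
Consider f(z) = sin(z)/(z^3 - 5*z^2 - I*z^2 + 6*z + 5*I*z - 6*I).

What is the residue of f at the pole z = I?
Write f(z) = P(z)/Q(z) with P(z) = sin(z) and Q(z) = z^3 - 5*z^2 - I*z^2 + 6*z + 5*I*z - 6*I.
The denominator factors as Q(z) = (z - 3)*(z - I)*(z - 2), so z = I is a simple zero of Q and P is analytic there; z = I is therefore a simple pole and
  Res(f, z₀) = P(z₀)/Q'(z₀).

Q'(z) = 3*z^2 - 10*z - 2*I*z + 6 + 5*I, so Q'(I) = 5 - 5*I.
P(I) = I*sinh(1).

Res(f, I) = (I*sinh(1))/(5 - 5*I) = (-1/10 + I/10)*sinh(1)

Final answer: (-1/10 + I/10)*sinh(1)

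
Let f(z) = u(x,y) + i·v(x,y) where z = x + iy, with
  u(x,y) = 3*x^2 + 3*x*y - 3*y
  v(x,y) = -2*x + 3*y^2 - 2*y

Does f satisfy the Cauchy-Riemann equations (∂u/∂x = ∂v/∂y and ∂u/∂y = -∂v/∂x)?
∂u/∂x = 6*x + 3*y
∂v/∂y = 6*y - 2
∂u/∂y = 3*x - 3
∂v/∂x = -2
∂u/∂x ≠ ∂v/∂y and ∂u/∂y ≠ -∂v/∂x; the Cauchy-Riemann equations are not satisfied, so f is not analytic.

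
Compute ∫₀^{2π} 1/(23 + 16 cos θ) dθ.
Let J = ∫₀^{2π} dθ/(23 + 16 cos θ).
Put z = e^{iθ}: then cos θ = (z + 1/z)/2, dθ = dz/(iz), and z runs once counterclockwise around |z| = 1:
  J = ∮_{|z|=1} 1/(23 + 16*(z + 1/z)/2) · dz/(iz) = (2/i) ∮_{|z|=1} dz/(16*z^2 + 46*z + 16).
The roots of 16*z^2 + 46*z + 16 are z = (-23 ± sqrt(23^2 - 16^2))/16, with sqrt(273) = sqrt(273); their product is 1, so only z₊ = -23/16 + sqrt(273)/16 lies inside the unit circle (z₋ = -23/16 - sqrt(273)/16 lies outside).
z₊ is a simple zero of q(z) = 16*z^2 + 46*z + 16, so Res(1/q, z₊) = 1/q'(z₊) with q'(z) = 32*z + 46; and q'(z₊) = 16*(z₊ - z₋) = 2*sqrt(273).
Therefore J = (2/i) · 2πi · 1/(2*sqrt(273)) = 2*pi/(sqrt(273)) = 2*sqrt(273)*pi/273

Final answer: 2*sqrt(273)*pi/273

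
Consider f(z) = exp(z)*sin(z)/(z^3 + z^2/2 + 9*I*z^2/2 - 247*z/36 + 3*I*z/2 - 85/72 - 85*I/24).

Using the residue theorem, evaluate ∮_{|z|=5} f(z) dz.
-72*I*pi*exp(-1/2 - 3*I/2)*sin(1/2 + 3*I/2)/5 + 18*I*pi*exp(1/3 - 3*I/2)*sin(1/3 - 3*I/2)/5 + 18*I*pi*exp(-1/3 - 3*I/2)*sin(1/3 + 3*I/2)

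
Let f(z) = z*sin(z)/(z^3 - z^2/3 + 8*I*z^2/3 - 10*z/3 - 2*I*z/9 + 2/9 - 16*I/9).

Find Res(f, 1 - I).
(63/74 - 45*I/74)*sin(1 - I)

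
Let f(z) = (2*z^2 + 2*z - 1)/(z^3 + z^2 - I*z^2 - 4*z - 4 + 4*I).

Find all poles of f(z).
The singularities of f are the zeros of the denominator. Factoring,
  z^3 + z^2 - I*z^2 - 4*z - 4 + 4*I = (z + 2)*(z + 1 - I)*(z - 2)
so the candidates are z = -2, z = -1 + I, z = 2.

Check the numerator P(z) = 2*z^2 + 2*z - 1 at each one:
  P(-2) = 3 ≠ 0, so z = -2 is a (simple) pole.
  P(-1 + I) = -3 - 2*I ≠ 0, so z = -1 + I is a (simple) pole.
  P(2) = 11 ≠ 0, so z = 2 is a (simple) pole.

Poles of f: {-2, -1 + I, 2}

Final answer: {-2, -1 + I, 2}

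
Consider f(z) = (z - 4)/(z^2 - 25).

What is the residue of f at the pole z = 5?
Write f(z) = P(z)/Q(z) with P(z) = z - 4 and Q(z) = z^2 - 25.
The denominator factors as Q(z) = (z + 5)*(z - 5), so z = 5 is a simple zero of Q and P is analytic there; z = 5 is therefore a simple pole and
  Res(f, z₀) = P(z₀)/Q'(z₀).

Q'(z) = 2*z, so Q'(5) = 10.
P(5) = 1.

Res(f, 5) = (1)/(10) = 1/10

Final answer: 1/10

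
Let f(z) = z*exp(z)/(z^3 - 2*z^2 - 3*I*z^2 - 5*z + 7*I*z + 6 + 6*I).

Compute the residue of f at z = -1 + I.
Write f(z) = P(z)/Q(z) with P(z) = z*exp(z) and Q(z) = z^3 - 2*z^2 - 3*I*z^2 - 5*z + 7*I*z + 6 + 6*I.
The denominator factors as Q(z) = (z - 2*I)*(z - 3)*(z + 1 - I), so z = -1 + I is a simple zero of Q and P is analytic there; z = -1 + I is therefore a simple pole and
  Res(f, z₀) = P(z₀)/Q'(z₀).

Q'(z) = 3*z^2 - 4*z - 6*I*z - 5 + 7*I, so Q'(-1 + I) = 5 + 3*I.
P(-1 + I) = (-1 + I)*exp(-1 + I).

Res(f, -1 + I) = ((-1 + I)*exp(-1 + I))/(5 + 3*I) = (-1/17 + 4*I/17)*exp(-1 + I)

Final answer: (-1/17 + 4*I/17)*exp(-1 + I)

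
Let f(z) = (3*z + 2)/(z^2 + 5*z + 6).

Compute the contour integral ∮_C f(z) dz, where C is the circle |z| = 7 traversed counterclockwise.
By the residue theorem, ∮_C f(z) dz = 2πi · (sum of the residues of f at the poles inside |z| = 7).

The denominator factors as (z + 2)*(z + 3), so the singularities of f are simple poles at z = -2, z = -3.
  |-2|² = 4 < 49 = 7², so this pole is inside the contour.
  |-3|² = 9 < 49 = 7², so this pole is inside the contour.

With P(z) = 3*z + 2 and Q(z) = z^2 + 5*z + 6, each pole is simple, so Res(f, z₀) = P(z₀)/Q'(z₀) with Q'(z) = 2*z + 5.
  Res(f, -2) = P(-2)/Q'(-2) = (-4)/(1) = -4
  Res(f, -3) = P(-3)/Q'(-3) = (-7)/(-1) = 7

Sum of residues inside C: 3
∮_C f(z) dz = 2πi · (3) = 6*I*pi

Final answer: 6*I*pi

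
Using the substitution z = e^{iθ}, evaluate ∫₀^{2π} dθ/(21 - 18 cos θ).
Call the integral J. The integrand is 2π-periodic and we integrate over a full period, so shifting θ does not change the value (θ → θ + π flips the sign of the trig term). Hence
  J = ∫₀^{2π} dθ/(21 + 18 cos θ).
Put z = e^{iθ}: then cos θ = (z + 1/z)/2, dθ = dz/(iz), and z runs once counterclockwise around |z| = 1:
  J = ∮_{|z|=1} 1/(21 + 18*(z + 1/z)/2) · dz/(iz) = (2/i) ∮_{|z|=1} dz/(18*z^2 + 42*z + 18).
The roots of 18*z^2 + 42*z + 18 are z = (-21 ± sqrt(21^2 - 18^2))/18, with sqrt(117) = 3*sqrt(13); their product is 1, so only z₊ = -7/6 + sqrt(13)/6 lies inside the unit circle (z₋ = -7/6 - sqrt(13)/6 lies outside).
z₊ is a simple zero of q(z) = 18*z^2 + 42*z + 18, so Res(1/q, z₊) = 1/q'(z₊) with q'(z) = 36*z + 42; and q'(z₊) = 18*(z₊ - z₋) = 6*sqrt(13).
Therefore J = (2/i) · 2πi · 1/(6*sqrt(13)) = 2*pi/(3*sqrt(13)) = 2*sqrt(13)*pi/39

Final answer: 2*sqrt(13)*pi/39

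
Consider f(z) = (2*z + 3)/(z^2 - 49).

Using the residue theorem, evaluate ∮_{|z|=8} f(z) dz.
By the residue theorem, ∮_C f(z) dz = 2πi · (sum of the residues of f at the poles inside |z| = 8).

The denominator factors as (z + 7)*(z - 7), so the singularities of f are simple poles at z = -7, z = 7.
  |-7|² = 49 < 64 = 8², so this pole is inside the contour.
  |7|² = 49 < 64 = 8², so this pole is inside the contour.

With P(z) = 2*z + 3 and Q(z) = z^2 - 49, each pole is simple, so Res(f, z₀) = P(z₀)/Q'(z₀) with Q'(z) = 2*z.
  Res(f, -7) = P(-7)/Q'(-7) = (-11)/(-14) = 11/14
  Res(f, 7) = P(7)/Q'(7) = (17)/(14) = 17/14

Sum of residues inside C: 2
∮_C f(z) dz = 2πi · (2) = 4*I*pi

Final answer: 4*I*pi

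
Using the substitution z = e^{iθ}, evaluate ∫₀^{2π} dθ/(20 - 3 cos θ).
Call the integral J. The integrand is 2π-periodic and we integrate over a full period, so shifting θ does not change the value (θ → θ + π flips the sign of the trig term). Hence
  J = ∫₀^{2π} dθ/(20 + 3 cos θ).
Put z = e^{iθ}: then cos θ = (z + 1/z)/2, dθ = dz/(iz), and z runs once counterclockwise around |z| = 1:
  J = ∮_{|z|=1} 1/(20 + 3*(z + 1/z)/2) · dz/(iz) = (2/i) ∮_{|z|=1} dz/(3*z^2 + 40*z + 3).
The roots of 3*z^2 + 40*z + 3 are z = (-20 ± sqrt(20^2 - 3^2))/3, with sqrt(391) = sqrt(391); their product is 1, so only z₊ = -20/3 + sqrt(391)/3 lies inside the unit circle (z₋ = -20/3 - sqrt(391)/3 lies outside).
z₊ is a simple zero of q(z) = 3*z^2 + 40*z + 3, so Res(1/q, z₊) = 1/q'(z₊) with q'(z) = 6*z + 40; and q'(z₊) = 3*(z₊ - z₋) = 2*sqrt(391).
Therefore J = (2/i) · 2πi · 1/(2*sqrt(391)) = 2*pi/(sqrt(391)) = 2*sqrt(391)*pi/391

Final answer: 2*sqrt(391)*pi/391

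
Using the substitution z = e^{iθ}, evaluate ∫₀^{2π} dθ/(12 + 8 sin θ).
Call the integral J. The integrand is 2π-periodic and we integrate over a full period, so shifting θ does not change the value (θ → θ + π/2 turns sin θ into cos θ). Hence
  J = ∫₀^{2π} dθ/(12 + 8 cos θ).
Put z = e^{iθ}: then cos θ = (z + 1/z)/2, dθ = dz/(iz), and z runs once counterclockwise around |z| = 1:
  J = ∮_{|z|=1} 1/(12 + 8*(z + 1/z)/2) · dz/(iz) = (2/i) ∮_{|z|=1} dz/(8*z^2 + 24*z + 8).
The roots of 8*z^2 + 24*z + 8 are z = (-12 ± sqrt(12^2 - 8^2))/8, with sqrt(80) = 4*sqrt(5); their product is 1, so only z₊ = -3/2 + sqrt(5)/2 lies inside the unit circle (z₋ = -3/2 - sqrt(5)/2 lies outside).
z₊ is a simple zero of q(z) = 8*z^2 + 24*z + 8, so Res(1/q, z₊) = 1/q'(z₊) with q'(z) = 16*z + 24; and q'(z₊) = 8*(z₊ - z₋) = 8*sqrt(5).
Therefore J = (2/i) · 2πi · 1/(8*sqrt(5)) = 2*pi/(4*sqrt(5)) = sqrt(5)*pi/10

Final answer: sqrt(5)*pi/10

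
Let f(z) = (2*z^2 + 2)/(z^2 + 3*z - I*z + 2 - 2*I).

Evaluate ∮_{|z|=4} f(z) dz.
By the residue theorem, ∮_C f(z) dz = 2πi · (sum of the residues of f at the poles inside |z| = 4).

The denominator factors as (z + 2)*(z + 1 - I), so the singularities of f are simple poles at z = -2, z = -1 + I.
  |-2|² = 4 < 16 = 4², so this pole is inside the contour.
  |-1 + I|² = 2 < 16 = 4², so this pole is inside the contour.

With P(z) = 2*z^2 + 2 and Q(z) = z^2 + 3*z - I*z + 2 - 2*I, each pole is simple, so Res(f, z₀) = P(z₀)/Q'(z₀) with Q'(z) = 2*z + 3 - I.
  Res(f, -2) = P(-2)/Q'(-2) = (10)/(-1 - I) = -5 + 5*I
  Res(f, -1 + I) = P(-1 + I)/Q'(-1 + I) = (2 - 4*I)/(1 + I) = -1 - 3*I

Sum of residues inside C: -6 + 2*I
∮_C f(z) dz = 2πi · (-6 + 2*I) = pi*(-4 - 12*I)

Final answer: pi*(-4 - 12*I)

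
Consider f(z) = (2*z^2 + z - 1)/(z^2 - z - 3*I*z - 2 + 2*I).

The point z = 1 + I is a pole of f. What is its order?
Factor the denominator:
  z^2 - z - 3*I*z - 2 + 2*I = (z - 1 - I)*(z - 2*I)

The numerator P(z) = 2*z^2 + z - 1 has P(1 + I) = 5*I ≠ 0, so no factor of (z - 1 - I) cancels.
Near z = 1 + I we can therefore write f(z) = g(z)/(z - 1 - I) with g analytic at 1 + I and g(1 + I) ≠ 0 (g is the numerator divided by the remaining denominator factors).

Hence z = 1 + I is a pole of order 1.

Final answer: 1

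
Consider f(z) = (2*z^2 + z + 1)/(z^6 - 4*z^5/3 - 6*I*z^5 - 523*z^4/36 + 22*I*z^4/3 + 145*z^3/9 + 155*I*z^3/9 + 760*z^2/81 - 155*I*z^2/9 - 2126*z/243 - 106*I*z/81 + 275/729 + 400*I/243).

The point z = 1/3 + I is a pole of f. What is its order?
4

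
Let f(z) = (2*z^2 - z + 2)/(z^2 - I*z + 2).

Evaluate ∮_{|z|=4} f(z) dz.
By the residue theorem, ∮_C f(z) dz = 2πi · (sum of the residues of f at the poles inside |z| = 4).

The denominator factors as (z - 2*I)*(z + I), so the singularities of f are simple poles at z = 2*I, z = -I.
  |2*I|² = 4 < 16 = 4², so this pole is inside the contour.
  |-I|² = 1 < 16 = 4², so this pole is inside the contour.

With P(z) = 2*z^2 - z + 2 and Q(z) = z^2 - I*z + 2, each pole is simple, so Res(f, z₀) = P(z₀)/Q'(z₀) with Q'(z) = 2*z - I.
  Res(f, 2*I) = P(2*I)/Q'(2*I) = (-6 - 2*I)/(3*I) = -2/3 + 2*I
  Res(f, -I) = P(-I)/Q'(-I) = (I)/(-3*I) = -1/3

Sum of residues inside C: -1 + 2*I
∮_C f(z) dz = 2πi · (-1 + 2*I) = pi*(-4 - 2*I)

Final answer: pi*(-4 - 2*I)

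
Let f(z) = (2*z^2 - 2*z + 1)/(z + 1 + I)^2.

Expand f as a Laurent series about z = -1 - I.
Put w = z - (-1 - I), i.e. z = w - 1 - I. The denominator is w^2, so it suffices to rewrite the numerator in powers of w.

P(z) = 2*z^2 - 2*z + 1
P(w - 1 - I) = 3 + 6*I + (-6 - 4*I)*w + 2*w^2

Dividing each term by w^2:
  f = (3 + 6*I)/w^2 + (-6 - 4*I)/w + 2

Substituting back w = z + 1 + I:
  f(z) = (3 + 6*I)/(z + 1 + I)^2 + (-6 - 4*I)/(z + 1 + I) + 2

The series is finite because the numerator is a polynomial; the negative powers form the principal part, and the coefficient of 1/(z + 1 + I) gives Res(f, -1 - I) = -6 - 4*I.

Final answer: (3 + 6*I)/(z + 1 + I)^2 + (-6 - 4*I)/(z + 1 + I) + 2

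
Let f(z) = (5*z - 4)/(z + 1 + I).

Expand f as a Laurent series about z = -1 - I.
Put w = z - (-1 - I), i.e. z = w - 1 - I. The denominator is w, so it suffices to rewrite the numerator in powers of w.

P(z) = 5*z - 4
P(w - 1 - I) = -9 - 5*I + 5*w

Dividing each term by w:
  f = (-9 - 5*I)/w + 5

Substituting back w = z + 1 + I:
  f(z) = (-9 - 5*I)/(z + 1 + I) + 5

The series is finite because the numerator is a polynomial; the negative powers form the principal part, and the coefficient of 1/(z + 1 + I) gives Res(f, -1 - I) = -9 - 5*I.

Final answer: (-9 - 5*I)/(z + 1 + I) + 5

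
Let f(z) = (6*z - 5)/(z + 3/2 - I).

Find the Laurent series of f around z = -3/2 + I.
Put w = z - (-3/2 + I), i.e. z = w - 3/2 + I. The denominator is w, so it suffices to rewrite the numerator in powers of w.

P(z) = 6*z - 5
P(w - 3/2 + I) = -14 + 6*I + 6*w

Dividing each term by w:
  f = (-14 + 6*I)/w + 6

Substituting back w = z + 3/2 - I:
  f(z) = (-14 + 6*I)/(z + 3/2 - I) + 6

The series is finite because the numerator is a polynomial; the negative powers form the principal part, and the coefficient of 1/(z + 3/2 - I) gives Res(f, -3/2 + I) = -14 + 6*I.

Final answer: (-14 + 6*I)/(z + 3/2 - I) + 6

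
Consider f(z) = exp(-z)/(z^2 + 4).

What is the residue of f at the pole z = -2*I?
Write f(z) = P(z)/Q(z) with P(z) = exp(-z) and Q(z) = z^2 + 4.
The denominator factors as Q(z) = (z - 2*I)*(z + 2*I), so z = -2*I is a simple zero of Q and P is analytic there; z = -2*I is therefore a simple pole and
  Res(f, z₀) = P(z₀)/Q'(z₀).

Q'(z) = 2*z, so Q'(-2*I) = -4*I.
P(-2*I) = exp(2*I).

Res(f, -2*I) = (exp(2*I))/(-4*I) = I*exp(2*I)/4

Final answer: I*exp(2*I)/4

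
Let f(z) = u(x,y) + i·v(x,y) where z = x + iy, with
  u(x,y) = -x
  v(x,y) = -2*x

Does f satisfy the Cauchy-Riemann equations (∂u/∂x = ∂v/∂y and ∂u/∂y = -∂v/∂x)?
∂u/∂x = -1
∂v/∂y = 0
∂u/∂y = 0
∂v/∂x = -2
∂u/∂x ≠ ∂v/∂y and ∂u/∂y ≠ -∂v/∂x; the Cauchy-Riemann equations are not satisfied, so f is not analytic.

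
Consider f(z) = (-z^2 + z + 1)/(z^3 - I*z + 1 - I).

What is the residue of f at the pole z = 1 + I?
Write f(z) = P(z)/Q(z) with P(z) = -z^2 + z + 1 and Q(z) = z^3 - I*z + 1 - I.
The denominator factors as Q(z) = (z + I)*(z - 1 - I)*(z + 1), so z = 1 + I is a simple zero of Q and P is analytic there; z = 1 + I is therefore a simple pole and
  Res(f, z₀) = P(z₀)/Q'(z₀).

Q'(z) = 3*z^2 - I, so Q'(1 + I) = 5*I.
P(1 + I) = 2 - I.

Res(f, 1 + I) = (2 - I)/(5*I) = -1/5 - 2*I/5

Final answer: -1/5 - 2*I/5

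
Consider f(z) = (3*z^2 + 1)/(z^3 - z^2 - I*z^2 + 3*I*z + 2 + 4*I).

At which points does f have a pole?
{-1, 2*I, 2 - I}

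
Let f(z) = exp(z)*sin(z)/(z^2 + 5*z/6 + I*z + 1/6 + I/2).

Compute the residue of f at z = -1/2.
Write f(z) = P(z)/Q(z) with P(z) = exp(z)*sin(z) and Q(z) = z^2 + 5*z/6 + I*z + 1/6 + I/2.
The denominator factors as Q(z) = (z + 1/3 + I)*(z + 1/2), so z = -1/2 is a simple zero of Q and P is analytic there; z = -1/2 is therefore a simple pole and
  Res(f, z₀) = P(z₀)/Q'(z₀).

Q'(z) = 2*z + 5/6 + I, so Q'(-1/2) = -1/6 + I.
P(-1/2) = -exp(-1/2)*sin(1/2).

Res(f, -1/2) = (-exp(-1/2)*sin(1/2))/(-1/6 + I) = (6/37 + 36*I/37)*exp(-1/2)*sin(1/2)

Final answer: (6/37 + 36*I/37)*exp(-1/2)*sin(1/2)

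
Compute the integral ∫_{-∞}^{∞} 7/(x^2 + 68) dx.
Let f(z) = 7/(z^2 + 68). The denominator has no real zeros and deg Q - deg P = 2 ≥ 2, so the integral of f over the upper semicircle |z| = R tends to 0 as R → ∞. Closing the contour in the upper half-plane,
  ∫_{-∞}^{∞} f(x) dx = 2πi · Σ Res(f, z_k)  over the poles with Im z_k > 0.

Zeros of the denominator: z^2 + 68 = 0 gives z = ±2*sqrt(17)*I.
Upper half-plane: z = 2*sqrt(17)*I (simple).

Each pole is a simple zero of Q(z) = z^2 + 68, so Res(f, z₀) = P(z₀)/Q'(z₀) with P(z) = 7, Q'(z) = 2*z:
  Res(f, 2*sqrt(17)*I) = (7)/(4*sqrt(17)*I) = -7*sqrt(17)*I/68

∫_{-∞}^{∞} f(x) dx = 2πi · (-7*sqrt(17)*I/68) = 7*sqrt(17)*pi/34

Final answer: 7*sqrt(17)*pi/34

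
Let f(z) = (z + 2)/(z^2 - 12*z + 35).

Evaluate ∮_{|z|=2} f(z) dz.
By the residue theorem, ∮_C f(z) dz = 2πi · (sum of the residues of f at the poles inside |z| = 2).

The denominator factors as (z - 5)*(z - 7), so the singularities of f are simple poles at z = 5, z = 7.
  |5|² = 25 > 4 = 2², so this pole is outside the contour.
  |7|² = 49 > 4 = 2², so this pole is outside the contour.

No pole lies inside the contour, so f is analytic on and inside C and the integral is 0 (Cauchy's theorem).

Final answer: 0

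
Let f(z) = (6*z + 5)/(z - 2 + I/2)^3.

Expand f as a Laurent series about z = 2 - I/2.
Put w = z - (2 - I/2), i.e. z = w + 2 - I/2. The denominator is w^3, so it suffices to rewrite the numerator in powers of w.

P(z) = 6*z + 5
P(w + 2 - I/2) = 17 - 3*I + 6*w

Dividing each term by w^3:
  f = (17 - 3*I)/w^3 + 6/w^2

Substituting back w = z - 2 + I/2:
  f(z) = (17 - 3*I)/(z - 2 + I/2)^3 + 6/(z - 2 + I/2)^2

The series is finite because the numerator is a polynomial; the negative powers form the principal part.

Final answer: (17 - 3*I)/(z - 2 + I/2)^3 + 6/(z - 2 + I/2)^2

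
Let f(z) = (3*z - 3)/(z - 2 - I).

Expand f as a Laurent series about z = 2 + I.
Put w = z - (2 + I), i.e. z = w + 2 + I. The denominator is w, so it suffices to rewrite the numerator in powers of w.

P(z) = 3*z - 3
P(w + 2 + I) = 3 + 3*I + 3*w

Dividing each term by w:
  f = (3 + 3*I)/w + 3

Substituting back w = z - 2 - I:
  f(z) = (3 + 3*I)/(z - 2 - I) + 3

The series is finite because the numerator is a polynomial; the negative powers form the principal part, and the coefficient of 1/(z - 2 - I) gives Res(f, 2 + I) = 3 + 3*I.

Final answer: (3 + 3*I)/(z - 2 - I) + 3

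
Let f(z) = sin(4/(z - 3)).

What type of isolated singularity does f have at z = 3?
Let u = z - 3. Then
  sin(4/u) = Σ_{k≥0} (-1)^k (4)^(2k+1)/((2k+1)!·u^(2k+1)) = 4/u - 32/(3*u^3) + 128/(15*u^5) + ...
which has infinitely many negative powers of u, so sin(4/(z - 3)) has an essential singularity at z = 3.
So the singularity is essential.

Final answer: essential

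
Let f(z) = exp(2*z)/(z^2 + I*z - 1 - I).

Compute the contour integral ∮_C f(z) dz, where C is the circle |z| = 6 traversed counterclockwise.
By the residue theorem, ∮_C f(z) dz = 2πi · (sum of the residues of f at the poles inside |z| = 6).

The denominator factors as (z + 1 + I)*(z - 1), so the singularities of f are simple poles at z = -1 - I, z = 1.
  |-1 - I|² = 2 < 36 = 6², so this pole is inside the contour.
  |1|² = 1 < 36 = 6², so this pole is inside the contour.

With P(z) = exp(2*z) and Q(z) = z^2 + I*z - 1 - I, each pole is simple, so Res(f, z₀) = P(z₀)/Q'(z₀) with Q'(z) = 2*z + I.
  Res(f, -1 - I) = P(-1 - I)/Q'(-1 - I) = (exp(-2 - 2*I))/(-2 - I) = (-2/5 + I/5)*exp(-2 - 2*I)
  Res(f, 1) = P(1)/Q'(1) = (exp(2))/(2 + I) = (2/5 - I/5)*exp(2)

Sum of residues inside C: (2/5 - I/5)*exp(2) + (-2/5 + I/5)*exp(-2 - 2*I)
∮_C f(z) dz = 2πi · ((2/5 - I/5)*exp(2) + (-2/5 + I/5)*exp(-2 - 2*I)) = pi*(-2/5 - 4*I/5)*exp(-2 - 2*I) + pi*(2/5 + 4*I/5)*exp(2)

Final answer: pi*(-2/5 - 4*I/5)*exp(-2 - 2*I) + pi*(2/5 + 4*I/5)*exp(2)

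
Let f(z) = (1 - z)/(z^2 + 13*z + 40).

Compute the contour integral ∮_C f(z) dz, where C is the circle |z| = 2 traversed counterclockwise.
0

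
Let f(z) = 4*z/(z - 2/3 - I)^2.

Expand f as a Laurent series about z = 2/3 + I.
(8/3 + 4*I)/(z - 2/3 - I)^2 + 4/(z - 2/3 - I)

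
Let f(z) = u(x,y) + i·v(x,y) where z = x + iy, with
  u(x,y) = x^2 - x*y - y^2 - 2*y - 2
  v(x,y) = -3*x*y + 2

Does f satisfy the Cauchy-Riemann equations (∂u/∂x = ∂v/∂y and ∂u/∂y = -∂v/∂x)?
∂u/∂x = 2*x - y
∂v/∂y = -3*x
∂u/∂y = -x - 2*y - 2
∂v/∂x = -3*y
∂u/∂x ≠ ∂v/∂y and ∂u/∂y ≠ -∂v/∂x; the Cauchy-Riemann equations are not satisfied, so f is not analytic.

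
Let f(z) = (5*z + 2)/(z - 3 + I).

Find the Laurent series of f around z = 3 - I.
Put w = z - (3 - I), i.e. z = w + 3 - I. The denominator is w, so it suffices to rewrite the numerator in powers of w.

P(z) = 5*z + 2
P(w + 3 - I) = 17 - 5*I + 5*w

Dividing each term by w:
  f = (17 - 5*I)/w + 5

Substituting back w = z - 3 + I:
  f(z) = (17 - 5*I)/(z - 3 + I) + 5

The series is finite because the numerator is a polynomial; the negative powers form the principal part, and the coefficient of 1/(z - 3 + I) gives Res(f, 3 - I) = 17 - 5*I.

Final answer: (17 - 5*I)/(z - 3 + I) + 5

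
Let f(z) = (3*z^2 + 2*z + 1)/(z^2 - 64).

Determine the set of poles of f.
{-8, 8}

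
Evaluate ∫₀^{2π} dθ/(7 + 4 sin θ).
Call the integral J. The integrand is 2π-periodic and we integrate over a full period, so shifting θ does not change the value (θ → θ + π/2 turns sin θ into cos θ). Hence
  J = ∫₀^{2π} dθ/(7 + 4 cos θ).
Put z = e^{iθ}: then cos θ = (z + 1/z)/2, dθ = dz/(iz), and z runs once counterclockwise around |z| = 1:
  J = ∮_{|z|=1} 1/(7 + 4*(z + 1/z)/2) · dz/(iz) = (2/i) ∮_{|z|=1} dz/(4*z^2 + 14*z + 4).
The roots of 4*z^2 + 14*z + 4 are z = (-7 ± sqrt(7^2 - 4^2))/4, with sqrt(33) = sqrt(33); their product is 1, so only z₊ = -7/4 + sqrt(33)/4 lies inside the unit circle (z₋ = -7/4 - sqrt(33)/4 lies outside).
z₊ is a simple zero of q(z) = 4*z^2 + 14*z + 4, so Res(1/q, z₊) = 1/q'(z₊) with q'(z) = 8*z + 14; and q'(z₊) = 4*(z₊ - z₋) = 2*sqrt(33).
Therefore J = (2/i) · 2πi · 1/(2*sqrt(33)) = 2*pi/(sqrt(33)) = 2*sqrt(33)*pi/33

Final answer: 2*sqrt(33)*pi/33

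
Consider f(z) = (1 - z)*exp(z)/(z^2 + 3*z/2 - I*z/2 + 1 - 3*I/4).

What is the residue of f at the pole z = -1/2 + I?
Write f(z) = P(z)/Q(z) with P(z) = (1 - z)*exp(z) and Q(z) = z^2 + 3*z/2 - I*z/2 + 1 - 3*I/4.
The denominator factors as Q(z) = (z + 1 + I/2)*(z + 1/2 - I), so z = -1/2 + I is a simple zero of Q and P is analytic there; z = -1/2 + I is therefore a simple pole and
  Res(f, z₀) = P(z₀)/Q'(z₀).

Q'(z) = 2*z + 3/2 - I/2, so Q'(-1/2 + I) = 1/2 + 3*I/2.
P(-1/2 + I) = (3/2 - I)*exp(-1/2 + I).

Res(f, -1/2 + I) = ((3/2 - I)*exp(-1/2 + I))/(1/2 + 3*I/2) = (-3/10 - 11*I/10)*exp(-1/2 + I)

Final answer: (-3/10 - 11*I/10)*exp(-1/2 + I)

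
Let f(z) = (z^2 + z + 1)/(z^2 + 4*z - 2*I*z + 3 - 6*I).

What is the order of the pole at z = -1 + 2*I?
Factor the denominator:
  z^2 + 4*z - 2*I*z + 3 - 6*I = (z + 1 - 2*I)*(z + 3)

The numerator P(z) = z^2 + z + 1 has P(-1 + 2*I) = -3 - 2*I ≠ 0, so no factor of (z + 1 - 2*I) cancels.
Near z = -1 + 2*I we can therefore write f(z) = g(z)/(z + 1 - 2*I) with g analytic at -1 + 2*I and g(-1 + 2*I) ≠ 0 (g is the numerator divided by the remaining denominator factors).

Hence z = -1 + 2*I is a pole of order 1.

Final answer: 1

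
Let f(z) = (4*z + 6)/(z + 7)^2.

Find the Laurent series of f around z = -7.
-22/(z + 7)^2 + 4/(z + 7)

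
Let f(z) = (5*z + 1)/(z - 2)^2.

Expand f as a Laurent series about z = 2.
Put w = z - (2), i.e. z = w + 2. The denominator is w^2, so it suffices to rewrite the numerator in powers of w.

P(z) = 5*z + 1
P(w + 2) = 11 + 5*w

Dividing each term by w^2:
  f = 11/w^2 + 5/w

Substituting back w = z - 2:
  f(z) = 11/(z - 2)^2 + 5/(z - 2)

The series is finite because the numerator is a polynomial; the negative powers form the principal part, and the coefficient of 1/(z - 2) gives Res(f, 2) = 5.

Final answer: 11/(z - 2)^2 + 5/(z - 2)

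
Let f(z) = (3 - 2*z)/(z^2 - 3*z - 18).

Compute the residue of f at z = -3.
Write f(z) = P(z)/Q(z) with P(z) = 3 - 2*z and Q(z) = z^2 - 3*z - 18.
The denominator factors as Q(z) = (z + 3)*(z - 6), so z = -3 is a simple zero of Q and P is analytic there; z = -3 is therefore a simple pole and
  Res(f, z₀) = P(z₀)/Q'(z₀).

Q'(z) = 2*z - 3, so Q'(-3) = -9.
P(-3) = 9.

Res(f, -3) = (9)/(-9) = -1

Final answer: -1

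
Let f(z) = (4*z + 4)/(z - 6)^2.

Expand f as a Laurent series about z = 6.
Put w = z - (6), i.e. z = w + 6. The denominator is w^2, so it suffices to rewrite the numerator in powers of w.

P(z) = 4*z + 4
P(w + 6) = 28 + 4*w

Dividing each term by w^2:
  f = 28/w^2 + 4/w

Substituting back w = z - 6:
  f(z) = 28/(z - 6)^2 + 4/(z - 6)

The series is finite because the numerator is a polynomial; the negative powers form the principal part, and the coefficient of 1/(z - 6) gives Res(f, 6) = 4.

Final answer: 28/(z - 6)^2 + 4/(z - 6)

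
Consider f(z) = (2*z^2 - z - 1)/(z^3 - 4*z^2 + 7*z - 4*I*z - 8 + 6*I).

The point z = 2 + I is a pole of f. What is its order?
Factor the denominator:
  z^3 - 4*z^2 + 7*z - 4*I*z - 8 + 6*I = (z - 2 - I)^2*(z + 2*I)

The numerator P(z) = 2*z^2 - z - 1 has P(2 + I) = 3 + 7*I ≠ 0, so no factor of (z - 2 - I) cancels.
Near z = 2 + I we can therefore write f(z) = g(z)/(z - 2 - I)^2 with g analytic at 2 + I and g(2 + I) ≠ 0 (g is the numerator divided by the remaining denominator factors).

Hence z = 2 + I is a pole of order 2.

Final answer: 2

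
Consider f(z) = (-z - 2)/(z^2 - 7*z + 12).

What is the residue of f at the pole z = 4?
-6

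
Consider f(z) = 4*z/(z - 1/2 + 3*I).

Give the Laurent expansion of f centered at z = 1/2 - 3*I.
Put w = z - (1/2 - 3*I), i.e. z = w + 1/2 - 3*I. The denominator is w, so it suffices to rewrite the numerator in powers of w.

P(z) = 4*z
P(w + 1/2 - 3*I) = 2 - 12*I + 4*w

Dividing each term by w:
  f = (2 - 12*I)/w + 4

Substituting back w = z - 1/2 + 3*I:
  f(z) = (2 - 12*I)/(z - 1/2 + 3*I) + 4

The series is finite because the numerator is a polynomial; the negative powers form the principal part, and the coefficient of 1/(z - 1/2 + 3*I) gives Res(f, 1/2 - 3*I) = 2 - 12*I.

Final answer: (2 - 12*I)/(z - 1/2 + 3*I) + 4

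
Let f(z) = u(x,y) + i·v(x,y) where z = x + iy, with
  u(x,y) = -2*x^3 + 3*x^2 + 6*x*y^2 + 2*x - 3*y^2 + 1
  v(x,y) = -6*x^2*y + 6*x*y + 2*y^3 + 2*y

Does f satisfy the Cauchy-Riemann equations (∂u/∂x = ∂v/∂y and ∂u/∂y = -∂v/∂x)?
∂u/∂x = -6*x^2 + 6*x + 6*y^2 + 2
∂v/∂y = -6*x^2 + 6*x + 6*y^2 + 2
∂u/∂y = 12*x*y - 6*y
∂v/∂x = -12*x*y + 6*y
∂u/∂x = ∂v/∂y and ∂u/∂y = -∂v/∂x hold identically; f is analytic.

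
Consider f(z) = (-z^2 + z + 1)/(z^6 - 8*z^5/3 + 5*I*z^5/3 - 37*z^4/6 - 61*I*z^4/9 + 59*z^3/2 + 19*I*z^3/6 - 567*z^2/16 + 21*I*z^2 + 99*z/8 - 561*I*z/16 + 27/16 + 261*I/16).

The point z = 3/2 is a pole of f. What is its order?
Factor the denominator:
  z^6 - 8*z^5/3 + 5*I*z^5/3 - 37*z^4/6 - 61*I*z^4/9 + 59*z^3/2 + 19*I*z^3/6 - 567*z^2/16 + 21*I*z^2 + 99*z/8 - 561*I*z/16 + 27/16 + 261*I/16 = (z - 3/2)^4*(z + 1/3 + I)*(z + 3 + 2*I/3)

The numerator P(z) = -z^2 + z + 1 has P(3/2) = 1/4 ≠ 0, so no factor of (z - 3/2) cancels.
Near z = 3/2 we can therefore write f(z) = g(z)/(z - 3/2)^4 with g analytic at 3/2 and g(3/2) ≠ 0 (g is the numerator divided by the remaining denominator factors).

Hence z = 3/2 is a pole of order 4.

Final answer: 4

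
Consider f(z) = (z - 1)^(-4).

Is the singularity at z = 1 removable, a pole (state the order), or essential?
Write f(z) = g(z)/(z - 1)^4 with g(z) = 1.
g is entire and g(1) = 1 ≠ 0, so no factor of (z - 1) cancels: the Laurent expansion of f about z = 1 starts at the power -4, i.e. lim_{z→z₀} (z - z₀)^4 f(z) = 1 is finite and nonzero.
So z = 1 is a pole of order 4.

Final answer: pole of order 4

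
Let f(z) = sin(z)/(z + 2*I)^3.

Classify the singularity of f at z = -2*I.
Write f(z) = g(z)/(z + 2*I)^3 with g(z) = sin(z).
g is entire and g(-2*I) = -I*sinh(2) ≠ 0, so no factor of (z + 2*I) cancels: the Laurent expansion of f about z = -2*I starts at the power -3, i.e. lim_{z→z₀} (z - z₀)^3 f(z) = -I*sinh(2) is finite and nonzero.
So z = -2*I is a pole of order 3.

Final answer: pole of order 3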